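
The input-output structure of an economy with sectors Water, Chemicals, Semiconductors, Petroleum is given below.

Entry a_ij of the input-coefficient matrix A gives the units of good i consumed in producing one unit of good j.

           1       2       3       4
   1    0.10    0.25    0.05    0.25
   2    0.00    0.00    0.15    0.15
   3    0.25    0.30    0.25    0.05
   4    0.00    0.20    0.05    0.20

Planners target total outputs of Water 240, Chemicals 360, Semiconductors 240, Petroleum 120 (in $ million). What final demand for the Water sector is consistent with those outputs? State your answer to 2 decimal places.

I − A =
  [   0.90    -0.25    -0.05    -0.25]
  [   0.00     1.00    -0.15    -0.15]
  [  -0.25    -0.30     0.75    -0.05]
  [   0.00    -0.20    -0.05     0.80]
d = (I − A) x:
  d_1 = (+0.90)·240 + (-0.25)·360 + (-0.05)·240 + (-0.25)·120 = 84.00
  d_2 = (+0.00)·240 + (+1.00)·360 + (-0.15)·240 + (-0.15)·120 = 306.00
  d_3 = (-0.25)·240 + (-0.30)·360 + (+0.75)·240 + (-0.05)·120 = 6.00
  d_4 = (+0.00)·240 + (-0.20)·360 + (-0.05)·240 + (+0.80)·120 = 12.00

d_1 = 84.00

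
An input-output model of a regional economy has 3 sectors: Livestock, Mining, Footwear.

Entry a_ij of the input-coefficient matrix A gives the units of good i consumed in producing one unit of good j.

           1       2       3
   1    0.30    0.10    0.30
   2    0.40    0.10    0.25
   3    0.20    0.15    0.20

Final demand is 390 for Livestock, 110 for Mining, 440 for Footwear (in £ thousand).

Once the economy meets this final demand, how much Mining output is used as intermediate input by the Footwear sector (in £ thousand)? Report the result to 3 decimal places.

I − A =
  [   0.70    -0.10    -0.30]
  [  -0.40     0.90    -0.25]
  [  -0.20    -0.15     0.80]
Cofactors of I−A, C_ij = (−1)^(i+j)·(minor ij) (rows/columns in the sector order above):
  C_11 = (0.90)(0.80) − (-0.25)(-0.15) = 0.6825
  C_12 = −[(-0.40)(0.80) − (-0.25)(-0.20)] = 0.3700
  C_13 = (-0.40)(-0.15) − (0.90)(-0.20) = 0.2400
  C_21 = −[(-0.10)(0.80) − (-0.30)(-0.15)] = 0.1250
  C_22 = (0.70)(0.80) − (-0.30)(-0.20) = 0.5000
  C_23 = −[(0.70)(-0.15) − (-0.10)(-0.20)] = 0.1250
  C_31 = (-0.10)(-0.25) − (-0.30)(0.90) = 0.2950
  C_32 = −[(0.70)(-0.25) − (-0.30)(-0.40)] = 0.2950
  C_33 = (0.70)(0.90) − (-0.10)(-0.40) = 0.5900
det(I−A) = Σ_j (I−A)_1j·C_1j = (0.70)(0.6825) + (-0.10)(0.3700) + (-0.30)(0.2400) = 0.36875
adj(I−A) = Cᵀ =
  [ 0.6825   0.1250   0.2950]
  [ 0.3700   0.5000   0.2950]
  [ 0.2400   0.1250   0.5900]
(I − A)⁻¹ = adj(I−A) / det(I−A) ≈
  [   1.8508     0.3390     0.8000]
  [   1.0034     1.3559     0.8000]
  [   0.6508     0.3390     1.6000]
First solve x = (I − A)⁻¹ d = adj(I−A)·d / det(I−A); in particular x_3 = (0.2400·390 + 0.1250·110 + 0.5900·440) / 0.36875 = 366.95 / 0.36875 ≈ 995.11864.
Intermediate flow from 2 to 3: z_23 = a_23 · x_3 = 0.25 × 366.95 / 0.36875 = 91.7375 / 0.36875 ≈ 248.780.

z_23 = 248.780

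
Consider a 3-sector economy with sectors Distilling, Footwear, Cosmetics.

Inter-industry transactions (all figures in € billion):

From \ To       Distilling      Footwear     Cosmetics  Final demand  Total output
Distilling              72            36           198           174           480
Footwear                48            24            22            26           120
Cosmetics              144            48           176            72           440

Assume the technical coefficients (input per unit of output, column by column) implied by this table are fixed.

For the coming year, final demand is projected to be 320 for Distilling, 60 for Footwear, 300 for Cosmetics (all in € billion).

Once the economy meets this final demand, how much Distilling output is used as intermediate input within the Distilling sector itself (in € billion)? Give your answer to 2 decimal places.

Technical coefficients a_ij = z_ij / X_j:
  a_11 = 72/480 = 0.15, a_21 = 48/480 = 0.10, a_31 = 144/480 = 0.30
  a_12 = 36/120 = 0.30, a_22 = 24/120 = 0.20, a_32 = 48/120 = 0.40
  a_13 = 198/440 = 0.45, a_23 = 22/440 = 0.05, a_33 = 176/440 = 0.40
I − A =
  [   0.85    -0.30    -0.45]
  [  -0.10     0.80    -0.05]
  [  -0.30    -0.40     0.60]
Cofactors of I−A, C_ij = (−1)^(i+j)·(minor ij) (rows/columns in the sector order above):
  C_11 = (0.80)(0.60) − (-0.05)(-0.40) = 0.4600
  C_12 = −[(-0.10)(0.60) − (-0.05)(-0.30)] = 0.0750
  C_13 = (-0.10)(-0.40) − (0.80)(-0.30) = 0.2800
  C_21 = −[(-0.30)(0.60) − (-0.45)(-0.40)] = 0.3600
  C_22 = (0.85)(0.60) − (-0.45)(-0.30) = 0.3750
  C_23 = −[(0.85)(-0.40) − (-0.30)(-0.30)] = 0.4300
  C_31 = (-0.30)(-0.05) − (-0.45)(0.80) = 0.3750
  C_32 = −[(0.85)(-0.05) − (-0.45)(-0.10)] = 0.0875
  C_33 = (0.85)(0.80) − (-0.30)(-0.10) = 0.6500
det(I−A) = Σ_j (I−A)_1j·C_1j = (0.85)(0.4600) + (-0.30)(0.0750) + (-0.45)(0.2800) = 0.2425
adj(I−A) = Cᵀ =
  [ 0.4600   0.3600   0.3750]
  [ 0.0750   0.3750   0.0875]
  [ 0.2800   0.4300   0.6500]
(I − A)⁻¹ = adj(I−A) / det(I−A) ≈
  [   1.8969     1.4845     1.5464]
  [   0.3093     1.5464     0.3608]
  [   1.1546     1.7732     2.6804]
First solve x = (I − A)⁻¹ d = adj(I−A)·d / det(I−A); in particular x_1 = (0.4600·320 + 0.3600·60 + 0.3750·300) / 0.2425 = 281.30 / 0.2425 = 1160.0000.
Intermediate flow from 1 to 1: z_11 = a_11 · x_1 = 0.15 × 281.30 / 0.2425 = 42.195 / 0.2425 = 174.00.

z_11 = 174.00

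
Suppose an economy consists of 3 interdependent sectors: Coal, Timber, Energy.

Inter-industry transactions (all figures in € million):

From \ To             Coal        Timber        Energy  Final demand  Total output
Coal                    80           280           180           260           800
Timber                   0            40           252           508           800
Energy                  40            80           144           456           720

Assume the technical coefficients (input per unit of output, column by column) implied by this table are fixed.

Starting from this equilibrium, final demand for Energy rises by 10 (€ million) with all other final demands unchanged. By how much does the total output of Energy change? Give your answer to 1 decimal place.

Technical coefficients a_ij = z_ij / X_j:
  a_CC = 80/800 = 0.10, a_TC = 0/800 = 0.00, a_EC = 40/800 = 0.05
  a_CT = 280/800 = 0.35, a_TT = 40/800 = 0.05, a_ET = 80/800 = 0.10
  a_CE = 180/720 = 0.25, a_TE = 252/720 = 0.35, a_EE = 144/720 = 0.20
I − A =
  [   0.90    -0.35    -0.25]
  [   0.00     0.95    -0.35]
  [  -0.05    -0.10     0.80]
Cofactors of I−A, C_ij = (−1)^(i+j)·(minor ij) (rows/columns in the sector order above):
  C_11 = (0.95)(0.80) − (-0.35)(-0.10) = 0.7250
  C_12 = −[(0.00)(0.80) − (-0.35)(-0.05)] = 0.0175
  C_13 = (0.00)(-0.10) − (0.95)(-0.05) = 0.0475
  C_21 = −[(-0.35)(0.80) − (-0.25)(-0.10)] = 0.3050
  C_22 = (0.90)(0.80) − (-0.25)(-0.05) = 0.7075
  C_23 = −[(0.90)(-0.10) − (-0.35)(-0.05)] = 0.1075
  C_31 = (-0.35)(-0.35) − (-0.25)(0.95) = 0.3600
  C_32 = −[(0.90)(-0.35) − (-0.25)(0.00)] = 0.3150
  C_33 = (0.90)(0.95) − (-0.35)(0.00) = 0.8550
det(I−A) = Σ_j (I−A)_1j·C_1j = (0.90)(0.7250) + (-0.35)(0.0175) + (-0.25)(0.0475) = 0.6345
adj(I−A) = Cᵀ =
  [ 0.7250   0.3050   0.3600]
  [ 0.0175   0.7075   0.3150]
  [ 0.0475   0.1075   0.8550]
(I − A)⁻¹ = adj(I−A) / det(I−A) ≈
  [   1.1426     0.4807     0.5674]
  [   0.0276     1.1151     0.4965]
  [   0.0749     0.1694     1.3475]
Δx = (I − A)⁻¹ Δd with Δd having +10 in the Energy component and 0 elsewhere.
So Δx_E = L_EE · (+10), where L_EE = adj(I−A)_EE / det(I−A) = 0.8550 / 0.6345.
Δx_E = 0.8550 × (+10) / 0.6345 = 8.55 / 0.6345 ≈ 13.5.

Δx_E = 13.5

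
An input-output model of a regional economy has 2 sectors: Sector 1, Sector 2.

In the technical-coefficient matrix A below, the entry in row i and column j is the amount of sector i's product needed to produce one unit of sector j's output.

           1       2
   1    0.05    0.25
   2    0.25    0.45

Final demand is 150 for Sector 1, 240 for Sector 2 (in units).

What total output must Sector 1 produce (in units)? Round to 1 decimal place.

x_1 = 309.8

I − A =
  [   0.95    -0.25]
  [  -0.25     0.55]
det(I−A) = (0.95)(0.55) − (-0.25)(-0.25) = 0.4600
adj(I−A) = [[0.55, 0.25], [0.25, 0.95]]
(I − A)⁻¹ = adj(I−A) / det(I−A) ≈
  [   1.1957     0.5435]
  [   0.5435     2.0652]
x = (I − A)⁻¹ d = adj(I−A)·d / det(I−A), with det(I−A) = 0.4600:
  x_1 = (0.55·150 + 0.25·240) / 0.4600 = 142.50 / 0.4600 ≈ 309.8
  x_2 = (0.25·150 + 0.95·240) / 0.4600 = 265.50 / 0.4600 ≈ 577.2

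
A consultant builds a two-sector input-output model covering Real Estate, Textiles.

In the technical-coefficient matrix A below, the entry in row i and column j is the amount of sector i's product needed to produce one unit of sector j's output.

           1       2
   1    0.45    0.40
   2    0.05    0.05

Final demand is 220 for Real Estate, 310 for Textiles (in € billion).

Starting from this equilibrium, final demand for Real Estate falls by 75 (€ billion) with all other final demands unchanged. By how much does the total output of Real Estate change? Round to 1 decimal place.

Δx_1 = -141.8

I − A =
  [   0.55    -0.40]
  [  -0.05     0.95]
det(I−A) = (0.55)(0.95) − (-0.40)(-0.05) = 0.5025
adj(I−A) = [[0.95, 0.40], [0.05, 0.55]]
(I − A)⁻¹ = adj(I−A) / det(I−A) ≈
  [   1.8905     0.7960]
  [   0.0995     1.0945]
Δx = (I − A)⁻¹ Δd with Δd having -75 in the Real Estate component and 0 elsewhere.
So Δx_1 = L_11 · (-75), where L_11 = adj(I−A)_11 / det(I−A) = 0.95 / 0.5025.
Δx_1 = 0.95 × (-75) / 0.5025 = -71.25 / 0.5025 ≈ -141.8.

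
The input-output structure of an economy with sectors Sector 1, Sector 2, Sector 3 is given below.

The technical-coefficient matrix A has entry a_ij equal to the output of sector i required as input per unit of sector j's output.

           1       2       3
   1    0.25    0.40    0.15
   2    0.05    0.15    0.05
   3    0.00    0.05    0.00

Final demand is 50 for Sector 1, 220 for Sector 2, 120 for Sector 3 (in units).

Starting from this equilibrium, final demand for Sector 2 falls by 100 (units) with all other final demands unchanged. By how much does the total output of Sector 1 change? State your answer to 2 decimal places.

I − A =
  [   0.75    -0.40    -0.15]
  [  -0.05     0.85    -0.05]
  [   0.00    -0.05     1.00]
Cofactors of I−A, C_ij = (−1)^(i+j)·(minor ij) (rows/columns in the sector order above):
  C_11 = (0.85)(1.00) − (-0.05)(-0.05) = 0.8475
  C_12 = −[(-0.05)(1.00) − (-0.05)(0.00)] = 0.0500
  C_13 = (-0.05)(-0.05) − (0.85)(0.00) = 0.0025
  C_21 = −[(-0.40)(1.00) − (-0.15)(-0.05)] = 0.4075
  C_22 = (0.75)(1.00) − (-0.15)(0.00) = 0.7500
  C_23 = −[(0.75)(-0.05) − (-0.40)(0.00)] = 0.0375
  C_31 = (-0.40)(-0.05) − (-0.15)(0.85) = 0.1475
  C_32 = −[(0.75)(-0.05) − (-0.15)(-0.05)] = 0.0450
  C_33 = (0.75)(0.85) − (-0.40)(-0.05) = 0.6175
det(I−A) = Σ_j (I−A)_1j·C_1j = (0.75)(0.8475) + (-0.40)(0.0500) + (-0.15)(0.0025) = 0.61525
adj(I−A) = Cᵀ =
  [ 0.8475   0.4075   0.1475]
  [ 0.0500   0.7500   0.0450]
  [ 0.0025   0.0375   0.6175]
(I − A)⁻¹ = adj(I−A) / det(I−A) ≈
  [   1.3775     0.6623     0.2397]
  [   0.0813     1.2190     0.0731]
  [   0.0041     0.0610     1.0037]
Δx = (I − A)⁻¹ Δd with Δd having -100 in the Sector 2 component and 0 elsewhere.
So Δx_1 = L_12 · (-100), where L_12 = adj(I−A)_12 / det(I−A) = 0.4075 / 0.61525.
Δx_1 = 0.4075 × (-100) / 0.61525 = -40.75 / 0.61525 ≈ -66.23.

Δx_1 = -66.23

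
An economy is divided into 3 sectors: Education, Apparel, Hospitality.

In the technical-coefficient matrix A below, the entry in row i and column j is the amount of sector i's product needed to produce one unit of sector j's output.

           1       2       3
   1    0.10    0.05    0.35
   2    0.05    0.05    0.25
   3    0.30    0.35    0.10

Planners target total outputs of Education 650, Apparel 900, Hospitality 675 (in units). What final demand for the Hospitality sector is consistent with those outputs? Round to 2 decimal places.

d_3 = 97.50

I − A =
  [   0.90    -0.05    -0.35]
  [  -0.05     0.95    -0.25]
  [  -0.30    -0.35     0.90]
d = (I − A) x:
  d_1 = (+0.90)·650 + (-0.05)·900 + (-0.35)·675 = 303.75
  d_2 = (-0.05)·650 + (+0.95)·900 + (-0.25)·675 = 653.75
  d_3 = (-0.30)·650 + (-0.35)·900 + (+0.90)·675 = 97.50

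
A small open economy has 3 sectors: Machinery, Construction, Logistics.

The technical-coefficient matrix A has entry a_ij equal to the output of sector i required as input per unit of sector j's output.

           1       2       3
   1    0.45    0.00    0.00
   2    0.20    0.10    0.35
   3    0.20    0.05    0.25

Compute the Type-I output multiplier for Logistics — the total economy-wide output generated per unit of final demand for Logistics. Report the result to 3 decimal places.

m_3 = 1.901

I − A =
  [   0.55     0.00     0.00]
  [  -0.20     0.90    -0.35]
  [  -0.20    -0.05     0.75]
Cofactors of I−A, C_ij = (−1)^(i+j)·(minor ij) (rows/columns in the sector order above):
  C_11 = (0.90)(0.75) − (-0.35)(-0.05) = 0.6575
  C_12 = −[(-0.20)(0.75) − (-0.35)(-0.20)] = 0.2200
  C_13 = (-0.20)(-0.05) − (0.90)(-0.20) = 0.1900
  C_21 = −[(0.00)(0.75) − (0.00)(-0.05)] = 0.0000
  C_22 = (0.55)(0.75) − (0.00)(-0.20) = 0.4125
  C_23 = −[(0.55)(-0.05) − (0.00)(-0.20)] = 0.0275
  C_31 = (0.00)(-0.35) − (0.00)(0.90) = 0.0000
  C_32 = −[(0.55)(-0.35) − (0.00)(-0.20)] = 0.1925
  C_33 = (0.55)(0.90) − (0.00)(-0.20) = 0.4950
det(I−A) = Σ_j (I−A)_1j·C_1j = (0.55)(0.6575) + (0.00)(0.2200) + (0.00)(0.1900) = 0.361625
adj(I−A) = Cᵀ =
  [ 0.6575   0.0000   0.0000]
  [ 0.2200   0.4125   0.1925]
  [ 0.1900   0.0275   0.4950]
(I − A)⁻¹ = adj(I−A) / det(I−A) ≈
  [   1.8182     0.0000     0.0000]
  [   0.6084     1.1407     0.5323]
  [   0.5254     0.0760     1.3688]
The output multiplier for sector j is the column-j sum of the Leontief inverse (I − A)⁻¹ = adj(I−A) / det(I−A).
Column 3 of adj(I−A): (0.0000, 0.1925, 0.4950); det(I−A) = 0.361625.
m_3 = (0.0000 + 0.1925 + 0.4950) / 0.361625 = 0.6875 / 0.361625 ≈ 1.901.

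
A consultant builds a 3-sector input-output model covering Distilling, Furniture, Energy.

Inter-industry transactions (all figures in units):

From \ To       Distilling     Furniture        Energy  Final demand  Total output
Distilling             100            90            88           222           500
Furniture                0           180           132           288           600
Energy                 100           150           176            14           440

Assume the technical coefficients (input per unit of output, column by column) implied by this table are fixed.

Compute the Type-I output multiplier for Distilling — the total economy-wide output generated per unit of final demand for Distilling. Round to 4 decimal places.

Technical coefficients a_ij = z_ij / X_j:
  a_11 = 100/500 = 0.20, a_21 = 0/500 = 0.00, a_31 = 100/500 = 0.20
  a_12 = 90/600 = 0.15, a_22 = 180/600 = 0.30, a_32 = 150/600 = 0.25
  a_13 = 88/440 = 0.20, a_23 = 132/440 = 0.30, a_33 = 176/440 = 0.40
I − A =
  [   0.80    -0.15    -0.20]
  [   0.00     0.70    -0.30]
  [  -0.20    -0.25     0.60]
Cofactors of I−A, C_ij = (−1)^(i+j)·(minor ij) (rows/columns in the sector order above):
  C_11 = (0.70)(0.60) − (-0.30)(-0.25) = 0.3450
  C_12 = −[(0.00)(0.60) − (-0.30)(-0.20)] = 0.0600
  C_13 = (0.00)(-0.25) − (0.70)(-0.20) = 0.1400
  C_21 = −[(-0.15)(0.60) − (-0.20)(-0.25)] = 0.1400
  C_22 = (0.80)(0.60) − (-0.20)(-0.20) = 0.4400
  C_23 = −[(0.80)(-0.25) − (-0.15)(-0.20)] = 0.2300
  C_31 = (-0.15)(-0.30) − (-0.20)(0.70) = 0.1850
  C_32 = −[(0.80)(-0.30) − (-0.20)(0.00)] = 0.2400
  C_33 = (0.80)(0.70) − (-0.15)(0.00) = 0.5600
det(I−A) = Σ_j (I−A)_1j·C_1j = (0.80)(0.3450) + (-0.15)(0.0600) + (-0.20)(0.1400) = 0.2390
adj(I−A) = Cᵀ =
  [ 0.3450   0.1400   0.1850]
  [ 0.0600   0.4400   0.2400]
  [ 0.1400   0.2300   0.5600]
(I − A)⁻¹ = adj(I−A) / det(I−A) ≈
  [   1.44351     0.58577     0.77406]
  [   0.25105     1.84100     1.00418]
  [   0.58577     0.96234     2.34310]
The output multiplier for sector j is the column-j sum of the Leontief inverse (I − A)⁻¹ = adj(I−A) / det(I−A).
Column 1 of adj(I−A): (0.3450, 0.0600, 0.1400); det(I−A) = 0.2390.
m_1 = (0.3450 + 0.0600 + 0.1400) / 0.2390 = 0.545 / 0.2390 ≈ 2.2803.

m_1 = 2.2803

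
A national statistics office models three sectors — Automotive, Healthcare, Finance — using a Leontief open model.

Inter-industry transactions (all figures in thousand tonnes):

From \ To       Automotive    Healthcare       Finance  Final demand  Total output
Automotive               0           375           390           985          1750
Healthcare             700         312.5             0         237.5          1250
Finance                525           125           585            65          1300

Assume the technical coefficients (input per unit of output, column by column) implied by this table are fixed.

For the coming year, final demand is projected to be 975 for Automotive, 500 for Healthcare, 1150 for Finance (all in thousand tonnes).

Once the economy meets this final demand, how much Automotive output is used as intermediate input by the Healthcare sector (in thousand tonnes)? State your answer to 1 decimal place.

z_AH = 654.5

Technical coefficients a_ij = z_ij / X_j:
  a_AA = 0/1750 = 0.00, a_HA = 700/1750 = 0.40, a_FA = 525/1750 = 0.30
  a_AH = 375/1250 = 0.30, a_HH = 312.5/1250 = 0.25, a_FH = 125/1250 = 0.10
  a_AF = 390/1300 = 0.30, a_HF = 0/1300 = 0.00, a_FF = 585/1300 = 0.45
I − A =
  [   1.00    -0.30    -0.30]
  [  -0.40     0.75     0.00]
  [  -0.30    -0.10     0.55]
Cofactors of I−A, C_ij = (−1)^(i+j)·(minor ij) (rows/columns in the sector order above):
  C_11 = (0.75)(0.55) − (0.00)(-0.10) = 0.4125
  C_12 = −[(-0.40)(0.55) − (0.00)(-0.30)] = 0.2200
  C_13 = (-0.40)(-0.10) − (0.75)(-0.30) = 0.2650
  C_21 = −[(-0.30)(0.55) − (-0.30)(-0.10)] = 0.1950
  C_22 = (1.00)(0.55) − (-0.30)(-0.30) = 0.4600
  C_23 = −[(1.00)(-0.10) − (-0.30)(-0.30)] = 0.1900
  C_31 = (-0.30)(0.00) − (-0.30)(0.75) = 0.2250
  C_32 = −[(1.00)(0.00) − (-0.30)(-0.40)] = 0.1200
  C_33 = (1.00)(0.75) − (-0.30)(-0.40) = 0.6300
det(I−A) = Σ_j (I−A)_1j·C_1j = (1.00)(0.4125) + (-0.30)(0.2200) + (-0.30)(0.2650) = 0.2670
adj(I−A) = Cᵀ =
  [ 0.4125   0.1950   0.2250]
  [ 0.2200   0.4600   0.1200]
  [ 0.2650   0.1900   0.6300]
(I − A)⁻¹ = adj(I−A) / det(I−A) ≈
  [   1.5449     0.7303     0.8427]
  [   0.8240     1.7228     0.4494]
  [   0.9925     0.7116     2.3596]
First solve x = (I − A)⁻¹ d = adj(I−A)·d / det(I−A); in particular x_H = (0.2200·975 + 0.4600·500 + 0.1200·1150) / 0.2670 = 582.50 / 0.2670 ≈ 2181.648.
Intermediate flow from A to H: z_AH = a_AH · x_H = 0.30 × 582.50 / 0.2670 = 174.75 / 0.2670 ≈ 654.5.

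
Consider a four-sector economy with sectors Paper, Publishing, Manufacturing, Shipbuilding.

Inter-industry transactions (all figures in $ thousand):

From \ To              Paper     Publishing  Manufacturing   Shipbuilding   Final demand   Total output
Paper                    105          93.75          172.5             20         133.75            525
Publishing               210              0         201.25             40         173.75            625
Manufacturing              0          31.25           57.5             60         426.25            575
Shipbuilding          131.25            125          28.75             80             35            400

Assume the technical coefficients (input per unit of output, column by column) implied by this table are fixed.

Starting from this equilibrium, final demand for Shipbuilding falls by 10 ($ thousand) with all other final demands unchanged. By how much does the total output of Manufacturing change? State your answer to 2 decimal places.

Technical coefficients a_ij = z_ij / X_j:
  a_11 = 105/525 = 0.20, a_21 = 210/525 = 0.40, a_31 = 0/525 = 0.00, a_41 = 131.25/525 = 0.25
  a_12 = 93.75/625 = 0.15, a_22 = 0/625 = 0.00, a_32 = 31.25/625 = 0.05, a_42 = 125/625 = 0.20
  a_13 = 172.5/575 = 0.30, a_23 = 201.25/575 = 0.35, a_33 = 57.5/575 = 0.10, a_43 = 28.75/575 = 0.05
  a_14 = 20/400 = 0.05, a_24 = 40/400 = 0.10, a_34 = 60/400 = 0.15, a_44 = 80/400 = 0.20
I − A =
  [   0.80    -0.15    -0.30    -0.05]
  [  -0.40     1.00    -0.35    -0.10]
  [   0.00    -0.05     0.90    -0.15]
  [  -0.25    -0.20    -0.05     0.80]
Compute the cofactors C_ij = (−1)^(i+j)·(3×3 minor ij) of I−A; the adjugate is their transpose:
adj(I−A) = Cᵀ =
  [ 0.669750   0.137000   0.282750   0.112000]
  [ 0.320625   0.547500   0.328125   0.150000]
  [ 0.066750   0.061000   0.555750   0.116000]
  [ 0.293625   0.183500   0.205125   0.646000]
det(I−A) = Σ_j (I−A)_1j·C_1j = (0.80)(0.669750) + (-0.15)(0.320625) + (-0.30)(0.066750) + (-0.05)(0.293625) = 0.4530
(I − A)⁻¹ = adj(I−A) / det(I−A) ≈
  [   1.4785     0.3024     0.6242     0.2472]
  [   0.7078     1.2086     0.7243     0.3311]
  [   0.1474     0.1347     1.2268     0.2561]
  [   0.6482     0.4051     0.4528     1.4260]
Δx = (I − A)⁻¹ Δd with Δd having -10 in the Shipbuilding component and 0 elsewhere.
So Δx_3 = L_34 · (-10), where L_34 = adj(I−A)_34 / det(I−A) = 0.116000 / 0.4530.
Δx_3 = 0.116000 × (-10) / 0.4530 = -1.16 / 0.4530 ≈ -2.56.

Δx_3 = -2.56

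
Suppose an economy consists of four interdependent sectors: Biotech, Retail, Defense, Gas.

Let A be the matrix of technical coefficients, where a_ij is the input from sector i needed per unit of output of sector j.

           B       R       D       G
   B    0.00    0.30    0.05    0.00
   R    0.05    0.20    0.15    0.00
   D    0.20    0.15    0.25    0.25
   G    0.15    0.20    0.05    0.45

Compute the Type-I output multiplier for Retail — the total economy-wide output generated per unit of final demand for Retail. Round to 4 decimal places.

m_R = 3.1622

I − A =
  [   1.00    -0.30    -0.05     0.00]
  [  -0.05     0.80    -0.15     0.00]
  [  -0.20    -0.15     0.75    -0.25]
  [  -0.15    -0.20    -0.05     0.55]
Compute the cofactors C_ij = (−1)^(i+j)·(3×3 minor ij) of I−A; the adjugate is their transpose:
adj(I−A) = Cᵀ =
  [ 0.300125   0.126625   0.046750   0.021250]
  [ 0.042125   0.392625   0.083875   0.038125]
  [ 0.124625   0.176750   0.431750   0.196250]
  [ 0.108500   0.193375   0.082500   0.548875]
det(I−A) = Σ_j (I−A)_1j·C_1j = (1.00)(0.300125) + (-0.30)(0.042125) + (-0.05)(0.124625) + (0.00)(0.108500) = 0.28125625
(I − A)⁻¹ = adj(I−A) / det(I−A) ≈
  [   1.06709     0.45021     0.16622     0.07555]
  [   0.14977     1.39597     0.29822     0.13555]
  [   0.44310     0.62843     1.53508     0.69776]
  [   0.38577     0.68754     0.29333     1.95151]
The output multiplier for sector j is the column-j sum of the Leontief inverse (I − A)⁻¹ = adj(I−A) / det(I−A).
Column R of adj(I−A): (0.126625, 0.392625, 0.176750, 0.193375); det(I−A) = 0.28125625.
m_R = (0.126625 + 0.392625 + 0.176750 + 0.193375) / 0.28125625 = 0.889375 / 0.28125625 ≈ 3.1622.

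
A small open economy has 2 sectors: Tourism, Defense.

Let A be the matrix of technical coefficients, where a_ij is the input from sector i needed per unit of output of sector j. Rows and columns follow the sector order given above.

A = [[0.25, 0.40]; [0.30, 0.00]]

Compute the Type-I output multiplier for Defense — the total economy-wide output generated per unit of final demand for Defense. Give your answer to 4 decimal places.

I − A =
  [   0.75    -0.40]
  [  -0.30     1.00]
det(I−A) = (0.75)(1.00) − (-0.40)(-0.30) = 0.6300
adj(I−A) = [[1.00, 0.40], [0.30, 0.75]]
(I − A)⁻¹ = adj(I−A) / det(I−A) ≈
  [   1.58730     0.63492]
  [   0.47619     1.19048]
The output multiplier for sector j is the column-j sum of the Leontief inverse (I − A)⁻¹ = adj(I−A) / det(I−A).
Column D of adj(I−A): (0.40, 0.75); det(I−A) = 0.6300.
m_D = (0.40 + 0.75) / 0.6300 = 1.15 / 0.6300 ≈ 1.8254.

m_D = 1.8254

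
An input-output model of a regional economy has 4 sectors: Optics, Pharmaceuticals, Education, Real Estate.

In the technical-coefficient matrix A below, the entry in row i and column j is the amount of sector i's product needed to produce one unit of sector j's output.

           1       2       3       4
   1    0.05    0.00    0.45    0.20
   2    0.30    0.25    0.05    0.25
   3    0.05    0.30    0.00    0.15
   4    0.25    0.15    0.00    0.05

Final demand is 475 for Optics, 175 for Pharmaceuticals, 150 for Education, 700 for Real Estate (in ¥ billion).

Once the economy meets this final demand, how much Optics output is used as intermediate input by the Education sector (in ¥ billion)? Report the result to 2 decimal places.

I − A =
  [   0.95     0.00    -0.45    -0.20]
  [  -0.30     0.75    -0.05    -0.25]
  [  -0.05    -0.30     1.00    -0.15]
  [  -0.25    -0.15     0.00     0.95]
Compute the cofactors C_ij = (−1)^(i+j)·(3×3 minor ij) of I−A; the adjugate is their transpose:
adj(I−A) = Cᵀ =
  [ 0.659625   0.168375   0.305250   0.231375]
  [ 0.351750   0.814250   0.199000   0.319750]
  [ 0.172875   0.278625   0.594750   0.203625]
  [ 0.229125   0.172875   0.111750   0.640875]
det(I−A) = Σ_j (I−A)_1j·C_1j = (0.95)(0.659625) + (0.00)(0.351750) + (-0.45)(0.172875) + (-0.20)(0.229125) = 0.503025
(I − A)⁻¹ = adj(I−A) / det(I−A) ≈
  [   1.3113     0.3347     0.6068     0.4600]
  [   0.6993     1.6187     0.3956     0.6357]
  [   0.3437     0.5539     1.1823     0.4048]
  [   0.4555     0.3437     0.2222     1.2740]
First solve x = (I − A)⁻¹ d = adj(I−A)·d / det(I−A); in particular x_3 = (0.172875·475 + 0.278625·175 + 0.594750·150 + 0.203625·700) / 0.503025 = 362.625 / 0.503025 ≈ 720.8886.
Intermediate flow from 1 to 3: z_13 = a_13 · x_3 = 0.45 × 362.625 / 0.503025 = 163.18125 / 0.503025 ≈ 324.40.

z_13 = 324.40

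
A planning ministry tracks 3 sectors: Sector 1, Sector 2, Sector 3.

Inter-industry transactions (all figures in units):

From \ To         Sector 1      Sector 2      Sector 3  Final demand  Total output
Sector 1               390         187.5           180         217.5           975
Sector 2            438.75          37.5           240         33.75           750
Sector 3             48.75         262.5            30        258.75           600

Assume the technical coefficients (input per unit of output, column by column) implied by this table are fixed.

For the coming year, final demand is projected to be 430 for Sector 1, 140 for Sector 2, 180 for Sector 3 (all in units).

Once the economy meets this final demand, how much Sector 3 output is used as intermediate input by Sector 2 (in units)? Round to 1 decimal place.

z_32 = 415.9

Technical coefficients a_ij = z_ij / X_j:
  a_11 = 390/975 = 0.40, a_21 = 438.75/975 = 0.45, a_31 = 48.75/975 = 0.05
  a_12 = 187.5/750 = 0.25, a_22 = 37.5/750 = 0.05, a_32 = 262.5/750 = 0.35
  a_13 = 180/600 = 0.30, a_23 = 240/600 = 0.40, a_33 = 30/600 = 0.05
I − A =
  [   0.60    -0.25    -0.30]
  [  -0.45     0.95    -0.40]
  [  -0.05    -0.35     0.95]
Cofactors of I−A, C_ij = (−1)^(i+j)·(minor ij) (rows/columns in the sector order above):
  C_11 = (0.95)(0.95) − (-0.40)(-0.35) = 0.7625
  C_12 = −[(-0.45)(0.95) − (-0.40)(-0.05)] = 0.4475
  C_13 = (-0.45)(-0.35) − (0.95)(-0.05) = 0.2050
  C_21 = −[(-0.25)(0.95) − (-0.30)(-0.35)] = 0.3425
  C_22 = (0.60)(0.95) − (-0.30)(-0.05) = 0.5550
  C_23 = −[(0.60)(-0.35) − (-0.25)(-0.05)] = 0.2225
  C_31 = (-0.25)(-0.40) − (-0.30)(0.95) = 0.3850
  C_32 = −[(0.60)(-0.40) − (-0.30)(-0.45)] = 0.3750
  C_33 = (0.60)(0.95) − (-0.25)(-0.45) = 0.4575
det(I−A) = Σ_j (I−A)_1j·C_1j = (0.60)(0.7625) + (-0.25)(0.4475) + (-0.30)(0.2050) = 0.284125
adj(I−A) = Cᵀ =
  [ 0.7625   0.3425   0.3850]
  [ 0.4475   0.5550   0.3750]
  [ 0.2050   0.2225   0.4575]
(I − A)⁻¹ = adj(I−A) / det(I−A) ≈
  [   2.6837     1.2055     1.3550]
  [   1.5750     1.9534     1.3198]
  [   0.7215     0.7831     1.6102]
First solve x = (I − A)⁻¹ d = adj(I−A)·d / det(I−A); in particular x_2 = (0.4475·430 + 0.5550·140 + 0.3750·180) / 0.284125 = 337.625 / 0.284125 ≈ 1188.297.
Intermediate flow from 3 to 2: z_32 = a_32 · x_2 = 0.35 × 337.625 / 0.284125 = 118.16875 / 0.284125 ≈ 415.9.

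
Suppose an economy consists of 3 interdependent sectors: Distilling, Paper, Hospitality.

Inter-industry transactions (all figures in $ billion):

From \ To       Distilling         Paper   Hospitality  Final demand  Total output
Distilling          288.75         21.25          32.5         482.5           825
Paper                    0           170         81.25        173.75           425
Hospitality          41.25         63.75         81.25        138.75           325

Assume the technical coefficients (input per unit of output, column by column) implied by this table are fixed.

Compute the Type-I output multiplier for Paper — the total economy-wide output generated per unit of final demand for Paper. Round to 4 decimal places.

Technical coefficients a_ij = z_ij / X_j:
  a_DD = 288.75/825 = 0.35, a_PD = 0/825 = 0.00, a_HD = 41.25/825 = 0.05
  a_DP = 21.25/425 = 0.05, a_PP = 170/425 = 0.40, a_HP = 63.75/425 = 0.15
  a_DH = 32.5/325 = 0.10, a_PH = 81.25/325 = 0.25, a_HH = 81.25/325 = 0.25
I − A =
  [   0.65    -0.05    -0.10]
  [   0.00     0.60    -0.25]
  [  -0.05    -0.15     0.75]
Cofactors of I−A, C_ij = (−1)^(i+j)·(minor ij) (rows/columns in the sector order above):
  C_11 = (0.60)(0.75) − (-0.25)(-0.15) = 0.4125
  C_12 = −[(0.00)(0.75) − (-0.25)(-0.05)] = 0.0125
  C_13 = (0.00)(-0.15) − (0.60)(-0.05) = 0.0300
  C_21 = −[(-0.05)(0.75) − (-0.10)(-0.15)] = 0.0525
  C_22 = (0.65)(0.75) − (-0.10)(-0.05) = 0.4825
  C_23 = −[(0.65)(-0.15) − (-0.05)(-0.05)] = 0.1000
  C_31 = (-0.05)(-0.25) − (-0.10)(0.60) = 0.0725
  C_32 = −[(0.65)(-0.25) − (-0.10)(0.00)] = 0.1625
  C_33 = (0.65)(0.60) − (-0.05)(0.00) = 0.3900
det(I−A) = Σ_j (I−A)_1j·C_1j = (0.65)(0.4125) + (-0.05)(0.0125) + (-0.10)(0.0300) = 0.2645
adj(I−A) = Cᵀ =
  [ 0.4125   0.0525   0.0725]
  [ 0.0125   0.4825   0.1625]
  [ 0.0300   0.1000   0.3900]
(I − A)⁻¹ = adj(I−A) / det(I−A) ≈
  [   1.55955     0.19849     0.27410]
  [   0.04726     1.82420     0.61437]
  [   0.11342     0.37807     1.47448]
The output multiplier for sector j is the column-j sum of the Leontief inverse (I − A)⁻¹ = adj(I−A) / det(I−A).
Column P of adj(I−A): (0.0525, 0.4825, 0.1000); det(I−A) = 0.2645.
m_P = (0.0525 + 0.4825 + 0.1000) / 0.2645 = 0.635 / 0.2645 ≈ 2.4008.

m_P = 2.4008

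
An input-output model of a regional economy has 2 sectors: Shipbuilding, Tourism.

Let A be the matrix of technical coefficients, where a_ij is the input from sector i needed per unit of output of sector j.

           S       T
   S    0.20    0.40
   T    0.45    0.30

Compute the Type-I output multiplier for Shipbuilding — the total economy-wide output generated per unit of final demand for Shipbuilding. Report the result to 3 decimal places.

I − A =
  [   0.80    -0.40]
  [  -0.45     0.70]
det(I−A) = (0.80)(0.70) − (-0.40)(-0.45) = 0.3800
adj(I−A) = [[0.70, 0.40], [0.45, 0.80]]
(I − A)⁻¹ = adj(I−A) / det(I−A) ≈
  [   1.8421     1.0526]
  [   1.1842     2.1053]
The output multiplier for sector j is the column-j sum of the Leontief inverse (I − A)⁻¹ = adj(I−A) / det(I−A).
Column S of adj(I−A): (0.70, 0.45); det(I−A) = 0.3800.
m_S = (0.70 + 0.45) / 0.3800 = 1.15 / 0.3800 ≈ 3.026.

m_S = 3.026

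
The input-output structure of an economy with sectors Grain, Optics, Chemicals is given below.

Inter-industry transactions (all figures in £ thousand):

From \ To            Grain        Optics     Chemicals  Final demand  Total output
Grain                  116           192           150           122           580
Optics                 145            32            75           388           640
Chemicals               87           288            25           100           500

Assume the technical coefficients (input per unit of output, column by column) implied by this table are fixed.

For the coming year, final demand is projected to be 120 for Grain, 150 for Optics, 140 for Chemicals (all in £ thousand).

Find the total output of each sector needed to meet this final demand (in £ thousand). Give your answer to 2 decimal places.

x_1 = 407.79, x_2 = 322.78, x_3 = 364.65

Technical coefficients a_ij = z_ij / X_j:
  a_11 = 116/580 = 0.20, a_21 = 145/580 = 0.25, a_31 = 87/580 = 0.15
  a_12 = 192/640 = 0.30, a_22 = 32/640 = 0.05, a_32 = 288/640 = 0.45
  a_13 = 150/500 = 0.30, a_23 = 75/500 = 0.15, a_33 = 25/500 = 0.05
I − A =
  [   0.80    -0.30    -0.30]
  [  -0.25     0.95    -0.15]
  [  -0.15    -0.45     0.95]
Cofactors of I−A, C_ij = (−1)^(i+j)·(minor ij) (rows/columns in the sector order above):
  C_11 = (0.95)(0.95) − (-0.15)(-0.45) = 0.8350
  C_12 = −[(-0.25)(0.95) − (-0.15)(-0.15)] = 0.2600
  C_13 = (-0.25)(-0.45) − (0.95)(-0.15) = 0.2550
  C_21 = −[(-0.30)(0.95) − (-0.30)(-0.45)] = 0.4200
  C_22 = (0.80)(0.95) − (-0.30)(-0.15) = 0.7150
  C_23 = −[(0.80)(-0.45) − (-0.30)(-0.15)] = 0.4050
  C_31 = (-0.30)(-0.15) − (-0.30)(0.95) = 0.3300
  C_32 = −[(0.80)(-0.15) − (-0.30)(-0.25)] = 0.1950
  C_33 = (0.80)(0.95) − (-0.30)(-0.25) = 0.6850
det(I−A) = Σ_j (I−A)_1j·C_1j = (0.80)(0.8350) + (-0.30)(0.2600) + (-0.30)(0.2550) = 0.5135
adj(I−A) = Cᵀ =
  [ 0.8350   0.4200   0.3300]
  [ 0.2600   0.7150   0.1950]
  [ 0.2550   0.4050   0.6850]
(I − A)⁻¹ = adj(I−A) / det(I−A) ≈
  [   1.6261     0.8179     0.6426]
  [   0.5063     1.3924     0.3797]
  [   0.4966     0.7887     1.3340]
x = (I − A)⁻¹ d = adj(I−A)·d / det(I−A), with det(I−A) = 0.5135:
  x_1 = (0.8350·120 + 0.4200·150 + 0.3300·140) / 0.5135 = 209.40 / 0.5135 ≈ 407.79
  x_2 = (0.2600·120 + 0.7150·150 + 0.1950·140) / 0.5135 = 165.75 / 0.5135 ≈ 322.78
  x_3 = (0.2550·120 + 0.4050·150 + 0.6850·140) / 0.5135 = 187.25 / 0.5135 ≈ 364.65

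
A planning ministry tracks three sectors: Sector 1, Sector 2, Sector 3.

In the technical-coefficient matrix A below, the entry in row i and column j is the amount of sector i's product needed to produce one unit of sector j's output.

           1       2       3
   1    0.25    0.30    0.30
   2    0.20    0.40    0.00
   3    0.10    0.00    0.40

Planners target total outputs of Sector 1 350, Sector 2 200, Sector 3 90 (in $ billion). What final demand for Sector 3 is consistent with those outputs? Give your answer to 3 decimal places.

d_3 = 19.000

I − A =
  [   0.75    -0.30    -0.30]
  [  -0.20     0.60     0.00]
  [  -0.10     0.00     0.60]
d = (I − A) x:
  d_1 = (+0.75)·350 + (-0.30)·200 + (-0.30)·90 = 175.500
  d_2 = (-0.20)·350 + (+0.60)·200 + (+0.00)·90 = 50.000
  d_3 = (-0.10)·350 + (+0.00)·200 + (+0.60)·90 = 19.000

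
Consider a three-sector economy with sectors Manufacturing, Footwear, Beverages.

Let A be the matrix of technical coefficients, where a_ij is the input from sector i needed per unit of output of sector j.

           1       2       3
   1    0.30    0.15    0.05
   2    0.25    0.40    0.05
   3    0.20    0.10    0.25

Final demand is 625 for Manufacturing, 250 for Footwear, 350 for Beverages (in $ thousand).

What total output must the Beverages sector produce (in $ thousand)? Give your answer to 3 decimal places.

x_3 = 908.512

I − A =
  [   0.70    -0.15    -0.05]
  [  -0.25     0.60    -0.05]
  [  -0.20    -0.10     0.75]
Cofactors of I−A, C_ij = (−1)^(i+j)·(minor ij) (rows/columns in the sector order above):
  C_11 = (0.60)(0.75) − (-0.05)(-0.10) = 0.4450
  C_12 = −[(-0.25)(0.75) − (-0.05)(-0.20)] = 0.1975
  C_13 = (-0.25)(-0.10) − (0.60)(-0.20) = 0.1450
  C_21 = −[(-0.15)(0.75) − (-0.05)(-0.10)] = 0.1175
  C_22 = (0.70)(0.75) − (-0.05)(-0.20) = 0.5150
  C_23 = −[(0.70)(-0.10) − (-0.15)(-0.20)] = 0.1000
  C_31 = (-0.15)(-0.05) − (-0.05)(0.60) = 0.0375
  C_32 = −[(0.70)(-0.05) − (-0.05)(-0.25)] = 0.0475
  C_33 = (0.70)(0.60) − (-0.15)(-0.25) = 0.3825
det(I−A) = Σ_j (I−A)_1j·C_1j = (0.70)(0.4450) + (-0.15)(0.1975) + (-0.05)(0.1450) = 0.274625
adj(I−A) = Cᵀ =
  [ 0.4450   0.1175   0.0375]
  [ 0.1975   0.5150   0.0475]
  [ 0.1450   0.1000   0.3825]
(I − A)⁻¹ = adj(I−A) / det(I−A) ≈
  [   1.6204     0.4279     0.1365]
  [   0.7192     1.8753     0.1730]
  [   0.5280     0.3641     1.3928]
x = (I − A)⁻¹ d = adj(I−A)·d / det(I−A), with det(I−A) = 0.274625:
  x_1 = (0.4450·625 + 0.1175·250 + 0.0375·350) / 0.274625 = 320.625 / 0.274625 ≈ 1167.501
  x_2 = (0.1975·625 + 0.5150·250 + 0.0475·350) / 0.274625 = 268.8125 / 0.274625 ≈ 978.835
  x_3 = (0.1450·625 + 0.1000·250 + 0.3825·350) / 0.274625 = 249.50 / 0.274625 ≈ 908.512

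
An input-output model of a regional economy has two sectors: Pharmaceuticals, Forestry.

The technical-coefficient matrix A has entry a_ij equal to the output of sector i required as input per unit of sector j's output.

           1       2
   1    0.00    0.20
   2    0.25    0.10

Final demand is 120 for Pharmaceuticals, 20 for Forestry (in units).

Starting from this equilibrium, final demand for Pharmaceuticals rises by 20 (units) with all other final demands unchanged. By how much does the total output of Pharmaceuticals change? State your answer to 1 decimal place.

Δx_1 = 21.2

I − A =
  [   1.00    -0.20]
  [  -0.25     0.90]
det(I−A) = (1.00)(0.90) − (-0.20)(-0.25) = 0.8500
adj(I−A) = [[0.90, 0.20], [0.25, 1.00]]
(I − A)⁻¹ = adj(I−A) / det(I−A) ≈
  [   1.0588     0.2353]
  [   0.2941     1.1765]
Δx = (I − A)⁻¹ Δd with Δd having +20 in the Pharmaceuticals component and 0 elsewhere.
So Δx_1 = L_11 · (+20), where L_11 = adj(I−A)_11 / det(I−A) = 0.90 / 0.8500.
Δx_1 = 0.90 × (+20) / 0.8500 = 18.00 / 0.8500 ≈ 21.2.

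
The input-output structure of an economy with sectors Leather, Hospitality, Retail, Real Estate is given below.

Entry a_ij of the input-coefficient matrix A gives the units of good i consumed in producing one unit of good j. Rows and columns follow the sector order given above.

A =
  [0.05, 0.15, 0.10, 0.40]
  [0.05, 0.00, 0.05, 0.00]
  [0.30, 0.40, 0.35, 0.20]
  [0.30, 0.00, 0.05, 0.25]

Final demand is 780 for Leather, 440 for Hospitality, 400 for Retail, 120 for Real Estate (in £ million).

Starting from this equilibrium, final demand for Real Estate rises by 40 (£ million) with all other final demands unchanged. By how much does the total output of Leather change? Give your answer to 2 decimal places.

I − A =
  [   0.95    -0.15    -0.10    -0.40]
  [  -0.05     1.00    -0.05     0.00]
  [  -0.30    -0.40     0.65    -0.20]
  [  -0.30     0.00    -0.05     0.75]
Compute the cofactors C_ij = (−1)^(i+j)·(3×3 minor ij) of I−A; the adjugate is their transpose:
adj(I−A) = Cᵀ =
  [ 0.462500   0.109625   0.100625   0.273500]
  [ 0.038125   0.341125   0.034375   0.029500]
  [ 0.300000   0.279750   0.586875   0.316500]
  [ 0.205000   0.062500   0.079375   0.559375]
det(I−A) = Σ_j (I−A)_1j·C_1j = (0.95)(0.462500) + (-0.15)(0.038125) + (-0.10)(0.300000) + (-0.40)(0.205000) = 0.32165625
(I − A)⁻¹ = adj(I−A) / det(I−A) ≈
  [   1.4379     0.3408     0.3128     0.8503]
  [   0.1185     1.0605     0.1069     0.0917]
  [   0.9327     0.8697     1.8245     0.9840]
  [   0.6373     0.1943     0.2468     1.7390]
Δx = (I − A)⁻¹ Δd with Δd having +40 in the Real Estate component and 0 elsewhere.
So Δx_1 = L_14 · (+40), where L_14 = adj(I−A)_14 / det(I−A) = 0.273500 / 0.32165625.
Δx_1 = 0.273500 × (+40) / 0.32165625 = 10.94 / 0.32165625 ≈ 34.01.

Δx_1 = 34.01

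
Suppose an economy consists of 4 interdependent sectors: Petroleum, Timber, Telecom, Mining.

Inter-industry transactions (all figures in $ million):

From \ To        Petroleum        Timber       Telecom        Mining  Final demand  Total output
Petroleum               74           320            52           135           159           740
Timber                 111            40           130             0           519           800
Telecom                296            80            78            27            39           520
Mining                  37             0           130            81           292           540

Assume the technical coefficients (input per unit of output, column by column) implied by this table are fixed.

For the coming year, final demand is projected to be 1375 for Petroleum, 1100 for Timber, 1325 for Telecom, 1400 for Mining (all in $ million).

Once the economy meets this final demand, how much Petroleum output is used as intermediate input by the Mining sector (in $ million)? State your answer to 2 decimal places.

Technical coefficients a_ij = z_ij / X_j:
  a_11 = 74/740 = 0.10, a_21 = 111/740 = 0.15, a_31 = 296/740 = 0.40, a_41 = 37/740 = 0.05
  a_12 = 320/800 = 0.40, a_22 = 40/800 = 0.05, a_32 = 80/800 = 0.10, a_42 = 0/800 = 0.00
  a_13 = 52/520 = 0.10, a_23 = 130/520 = 0.25, a_33 = 78/520 = 0.15, a_43 = 130/520 = 0.25
  a_14 = 135/540 = 0.25, a_24 = 0/540 = 0.00, a_34 = 27/540 = 0.05, a_44 = 81/540 = 0.15
I − A =
  [   0.90    -0.40    -0.10    -0.25]
  [  -0.15     0.95    -0.25     0.00]
  [  -0.40    -0.10     0.85    -0.05]
  [  -0.05     0.00    -0.25     0.85]
Compute the cofactors C_ij = (−1)^(i+j)·(3×3 minor ij) of I−A; the adjugate is their transpose:
adj(I−A) = Cᵀ =
  [ 0.653250   0.298750   0.225125   0.205375]
  [ 0.192125   0.569125   0.210250   0.068875]
  [ 0.338125   0.212250   0.663875   0.138500]
  [ 0.137875   0.080000   0.208500   0.573750]
det(I−A) = Σ_j (I−A)_1j·C_1j = (0.90)(0.653250) + (-0.40)(0.192125) + (-0.10)(0.338125) + (-0.25)(0.137875) = 0.44279375
(I − A)⁻¹ = adj(I−A) / det(I−A) ≈
  [   1.4753     0.6747     0.5084     0.4638]
  [   0.4339     1.2853     0.4748     0.1555]
  [   0.7636     0.4793     1.4993     0.3128]
  [   0.3114     0.1807     0.4709     1.2957]
First solve x = (I − A)⁻¹ d = adj(I−A)·d / det(I−A); in particular x_4 = (0.137875·1375 + 0.080000·1100 + 0.208500·1325 + 0.573750·1400) / 0.44279375 = 1357.090625 / 0.44279375 ≈ 3064.8369.
Intermediate flow from 1 to 4: z_14 = a_14 · x_4 = 0.25 × 1357.090625 / 0.44279375 = 339.27265625 / 0.44279375 ≈ 766.21.

z_14 = 766.21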